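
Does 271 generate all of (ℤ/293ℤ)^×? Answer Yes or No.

No

φ(293) = 293 − 1 = 292 = 2^2 · 73.
Test 271^(292/q) mod 293 for each prime factor q of 292:
271^146 ≡ 1 (mod 293)  [q = 2: ≡ 1 ✗]
271^4 ≡ 149 (mod 293)  [q = 73: ≢ 1 ✓]
271^146 ≡ 1 shows ord(271) | 146, strictly less than φ(293); not a primitive root.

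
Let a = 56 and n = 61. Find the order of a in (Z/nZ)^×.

15

Since 56 ∈ (Z/61Z)^×, its order divides φ(61) = 61 − 1 = 60 = 2^2 · 3 · 5.
Divisors of 60: 1, 2, 3, 4, 5, 6, 10, 12, 15, 20, 30, 60.
Check 56^d mod 61 for each divisor in increasing order:
56^1 ≡ 56
56^2 ≡ 25
56^3 ≡ 58
56^4 ≡ 15
56^5 ≡ 47
56^6 ≡ 9
56^10 ≡ 13
56^12 ≡ 20
56^15 ≡ 1
Hence ord(56) = 15.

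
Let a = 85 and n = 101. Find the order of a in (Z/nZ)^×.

50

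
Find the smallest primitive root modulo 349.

2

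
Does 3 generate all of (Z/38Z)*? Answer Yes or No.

Yes

φ(38) = φ(2)·φ(19) = 1·18 = 18 = 2 · 3^2.
3 is a primitive root mod 38 iff 3^(φ(38)/q) ≢ 1 for every prime q | φ(38), i.e. q ∈ {2, 3}.
3^9 ≡ 37 (mod 38)  [q = 2: ≢ 1 ✓]
3^6 ≡ 7 (mod 38)  [q = 3: ≢ 1 ✓]
All checks pass, so 3 has order 18 and is a primitive root modulo 38.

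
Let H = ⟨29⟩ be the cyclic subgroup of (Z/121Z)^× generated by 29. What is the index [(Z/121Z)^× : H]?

1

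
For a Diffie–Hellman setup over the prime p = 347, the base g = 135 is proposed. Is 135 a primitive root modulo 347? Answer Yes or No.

Yes

φ(347) = 347 − 1 = 346 = 2 · 173.
135 is a primitive root mod 347 iff 135^(φ(347)/q) ≢ 1 for every prime q | φ(347), i.e. q ∈ {2, 173}.
135^173 ≡ 346 (mod 347)  [q = 2: ≢ 1 ✓]
135^2 ≡ 181 (mod 347)  [q = 173: ≢ 1 ✓]
Every test exponent gives a nontrivial residue, hence 135 generates the full group.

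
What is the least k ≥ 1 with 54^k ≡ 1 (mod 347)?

The order of 54 must divide φ(347) = 347 − 1 = 346 = 2 · 173.
Divisors of 346: 1, 2, 173, 346.
Compute 54^d (mod 347) for the divisors d until we hit 1:
54^1 ≡ 54
54^2 ≡ 140
54^173 ≡ 346
54^346 ≡ 1
The smallest such exponent is 346, so the order of 54 is 346.

346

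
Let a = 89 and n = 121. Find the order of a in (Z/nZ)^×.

The order of 89 must divide φ(121) = φ(11^2) = 11·(11−1) = 110 = 2 · 5 · 11.
Divisors of 110: 1, 2, 5, 10, 11, 22, 55, 110.
Evaluate successive powers at the divisors of 110:
89^1 ≡ 89 (mod 121)
89^2 ≡ 56 (mod 121)
89^5 ≡ 78 (mod 121)
89^10 ≡ 34 (mod 121)
89^11 ≡ 1 (mod 121) ✓
The smallest such exponent is 11, so the order of 89 is 11.

11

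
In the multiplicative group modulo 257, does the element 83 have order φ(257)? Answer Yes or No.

Yes

φ(257) = 257 − 1 = 256 = 2^8.
Test 83^(256/q) mod 257 for each prime factor q of 256:
83^128 ≡ 256 (mod 257)  [q = 2: ≢ 1 ✓]
All checks pass, so 83 has order 256 and is a primitive root modulo 257.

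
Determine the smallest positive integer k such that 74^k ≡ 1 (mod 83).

82

By Lagrange's theorem, ord_83(74) divides φ(83) = 83 − 1 = 82 = 2 · 41.
Divisors of 82: 1, 2, 41, 82.
Compute 74^d (mod 83) for the divisors d until we hit 1:
74^1 ≡ 74
74^2 ≡ 81
74^41 ≡ 82
74^82 ≡ 1
The smallest such exponent is 82, so the order of 74 is 82.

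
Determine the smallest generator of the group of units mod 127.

3

φ(127) = 127 − 1 = 126 = 2 · 3^2 · 7.
Test candidates g = 2, 3, … against the prime factors q ∈ {2, 3, 7} of φ(127): g is a generator iff g^(126/q) ≢ 1 for every such q.
g = 2: 2^63 ≡ 1 — hits 1, so not a primitive root.
g = 3: 3^63 ≡ 126; 3^42 ≡ 107; 3^18 ≡ 4 — none is 1, so 3 is a primitive root.
Hence the least primitive root of 127 is 3.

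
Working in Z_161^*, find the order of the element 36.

11

By Lagrange's theorem, ord_161(36) divides φ(161) = φ(7·23) = (7−1)·(23−1) = 6·22 = 132 = 2^2 · 3 · 11.
Divisors of 132: 1, 2, 3, 4, 6, 11, 12, 22, 33, 44, 66, 132.
Check 36^d mod 161 for each divisor in increasing order:
36^1 ≡ 36 (mod 161)
36^2 ≡ 8 (mod 161)
36^3 ≡ 127 (mod 161)
36^4 ≡ 64 (mod 161)
36^6 ≡ 29 (mod 161)
36^11 ≡ 1 (mod 161) ✓
Hence ord(36) = 11.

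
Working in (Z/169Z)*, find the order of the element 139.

ord(139) | φ(169) = φ(13^2) = 13·(13−1) = 156 = 2^2 · 3 · 13.
Divisors of 156: 1, 2, 3, 4, 6, 12, 13, 26, 39, 52, 78, 156.
Compute 139^d (mod 169) for the divisors d until we hit 1:
139^1 ≡ 139 (mod 169)
139^2 ≡ 55 (mod 169)
139^3 ≡ 40 (mod 169)
139^4 ≡ 152 (mod 169)
139^6 ≡ 79 (mod 169)
139^12 ≡ 157 (mod 169)
139^13 ≡ 22 (mod 169)
139^26 ≡ 146 (mod 169)
139^39 ≡ 1 (mod 169) ✓
Therefore the multiplicative order of 139 modulo 169 is 39.

39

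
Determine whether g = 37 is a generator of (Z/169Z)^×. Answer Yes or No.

φ(169) = φ(13^2) = 13·(13−1) = 156 = 2^2 · 3 · 13.
An element g generates (Z/169Z)^× iff g^(156/q) ≢ 1 (mod 169) for each prime q ∈ {2, 3, 13}.
37^78 ≡ 168 (mod 169)  [q = 2: ≢ 1 ✓]
37^52 ≡ 146 (mod 169)  [q = 3: ≢ 1 ✓]
37^12 ≡ 144 (mod 169)  [q = 13: ≢ 1 ✓]
Every test exponent gives a nontrivial residue, hence 37 generates the full group.

Yes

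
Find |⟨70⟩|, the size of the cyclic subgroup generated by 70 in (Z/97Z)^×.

16

By Lagrange's theorem, ord_97(70) divides φ(97) = 97 − 1 = 96 = 2^5 · 3.
Divisors of 96: 1, 2, 3, 4, 6, 8, 12, 16, 24, 32, 48, 96.
Test each divisor d:
70^1 ≡ 70
70^2 ≡ 50
70^3 ≡ 8
70^4 ≡ 75
70^6 ≡ 64
70^8 ≡ 96
70^12 ≡ 22
70^16 ≡ 1
The smallest such exponent is 16, so the order of 70 is 16.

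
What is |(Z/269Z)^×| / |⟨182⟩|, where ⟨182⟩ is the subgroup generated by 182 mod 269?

2

Since 182 ∈ (Z/269Z)^×, its order divides φ(269) = 269 − 1 = 268 = 2^2 · 67.
Divisors of 268: 1, 2, 4, 67, 134, 268.
Evaluate successive powers at the divisors of 268:
182^1 ≡ 182 (mod 269)
182^2 ≡ 37 (mod 269)
182^4 ≡ 24 (mod 269)
182^67 ≡ 268 (mod 269)
182^134 ≡ 1 (mod 269) ✓
The order of 182 is 134, so the subgroup it generates has 134 elements.
The index is φ(269) / ord(182) = 268 / 134 = 2.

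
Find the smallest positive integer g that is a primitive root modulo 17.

φ(17) = 17 − 1 = 16 = 2^4.
Test candidates g = 2, 3, … against the prime factors q ∈ {2} of φ(17): g is a generator iff g^(16/q) ≢ 1 for every such q.
g = 2: 2^8 ≡ 1 — hits 1, so not a primitive root.
g = 3: 3^8 ≡ 16 — none is 1, so 3 is a primitive root.
The smallest primitive root modulo 17 is 3.

3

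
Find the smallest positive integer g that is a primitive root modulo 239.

φ(239) = 239 − 1 = 238 = 2 · 7 · 17.
Test candidates g = 2, 3, … against the prime factors q ∈ {2, 7, 17} of φ(239): g is a generator iff g^(238/q) ≢ 1 for every such q.
g = 2: 2^119 ≡ 1 — hits 1, so not a primitive root.
g = 3: 3^119 ≡ 1 — hits 1, so not a primitive root.
g = 4: 4^119 ≡ 1 — hits 1, so not a primitive root.
g = 5: 5^119 ≡ 1 — hits 1, so not a primitive root.
g = 6: 6^119 ≡ 1 — hits 1, so not a primitive root.
g = 7: 7^119 ≡ 238; 7^34 ≡ 24; 7^14 ≡ 211 — none is 1, so 7 is a primitive root.
The smallest primitive root modulo 239 is 7.

7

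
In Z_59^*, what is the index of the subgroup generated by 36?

By Lagrange's theorem, ord_59(36) divides φ(59) = 59 − 1 = 58 = 2 · 29.
Divisors of 58: 1, 2, 29, 58.
Compute 36^d (mod 59) for the divisors d until we hit 1:
36^1 ≡ 36 (mod 59)
36^2 ≡ 57 (mod 59)
36^29 ≡ 1 (mod 59) ✓
The order of 36 is 29, so the subgroup it generates has 29 elements.
The index is φ(59) / ord(36) = 58 / 29 = 2.

2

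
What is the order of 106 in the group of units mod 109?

54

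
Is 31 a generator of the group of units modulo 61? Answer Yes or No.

φ(61) = 61 − 1 = 60 = 2^2 · 3 · 5.
31 is a primitive root mod 61 iff 31^(φ(61)/q) ≢ 1 for every prime q | φ(61), i.e. q ∈ {2, 3, 5}.
31^30 ≡ 60 (mod 61)  [q = 2: ≢ 1 ✓]
31^20 ≡ 13 (mod 61)  [q = 3: ≢ 1 ✓]
31^12 ≡ 34 (mod 61)  [q = 5: ≢ 1 ✓]
All checks pass, so 31 has order 60 and is a primitive root modulo 61.

Yes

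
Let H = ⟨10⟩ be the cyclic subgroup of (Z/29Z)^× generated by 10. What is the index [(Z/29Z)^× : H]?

The order of 10 must divide φ(29) = 29 − 1 = 28 = 2^2 · 7.
Divisors of 28: 1, 2, 4, 7, 14, 28.
Test each divisor d:
10^1 ≡ 10
10^2 ≡ 13
10^4 ≡ 24
10^7 ≡ 17
10^14 ≡ 28
10^28 ≡ 1
The order of 10 is 28, so the subgroup it generates has 28 elements.
[(Z/29Z)^× : ⟨10⟩] = 28/28 = 1.

1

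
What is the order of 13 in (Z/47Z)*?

46

Since 13 ∈ (Z/47Z)^×, its order divides φ(47) = 47 − 1 = 46 = 2 · 23.
Divisors of 46: 1, 2, 23, 46.
Compute 13^d (mod 47) for the divisors d until we hit 1:
13^1 ≡ 13
13^2 ≡ 28
13^23 ≡ 46
13^46 ≡ 1
So ord_47(13) = 46.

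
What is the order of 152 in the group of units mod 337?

336

By Lagrange's theorem, ord_337(152) divides φ(337) = 337 − 1 = 336 = 2^4 · 3 · 7.
Divisors of 336: 1, 2, 3, 4, 6, 7, 8, 12, 14, 16, 21, 24, 28, 42, 48, 56, 84, 112, 168, 336.
Compute 152^d (mod 337) for the divisors d until we hit 1:
152^1 ≡ 152
152^2 ≡ 188
152^3 ≡ 268
152^4 ≡ 296
152^6 ≡ 43
152^7 ≡ 133
152^8 ≡ 333
152^12 ≡ 164
152^14 ≡ 165
152^16 ≡ 16
152^21 ≡ 40
152^24 ≡ 273
152^28 ≡ 265
152^42 ≡ 252
152^48 ≡ 52
152^56 ≡ 129
152^84 ≡ 148
152^112 ≡ 128
152^168 ≡ 336
152^336 ≡ 1
The smallest such exponent is 336, so the order of 152 is 336.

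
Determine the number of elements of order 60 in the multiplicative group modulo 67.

0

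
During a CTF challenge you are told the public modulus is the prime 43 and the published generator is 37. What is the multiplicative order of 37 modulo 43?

By Lagrange's theorem, ord_43(37) divides φ(43) = 43 − 1 = 42 = 2 · 3 · 7.
Divisors of 42: 1, 2, 3, 6, 7, 14, 21, 42.
Compute 37^d (mod 43) for the divisors d until we hit 1:
37^1 ≡ 37 (mod 43)
37^2 ≡ 36 (mod 43)
37^3 ≡ 42 (mod 43)
37^6 ≡ 1 (mod 43) ✓
Hence ord(37) = 6.

6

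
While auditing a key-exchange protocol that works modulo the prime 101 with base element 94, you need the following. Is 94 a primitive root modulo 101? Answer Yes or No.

Yes

φ(101) = 101 − 1 = 100 = 2^2 · 5^2.
It suffices to check that the order of 94 is not a proper divisor of 100: compute 94^(100/q) for q ∈ {2, 5}.
94^50 ≡ 100 (mod 101)  [q = 2: ≢ 1 ✓]
94^20 ≡ 84 (mod 101)  [q = 5: ≢ 1 ✓]
Every test exponent gives a nontrivial residue, hence 94 generates the full group.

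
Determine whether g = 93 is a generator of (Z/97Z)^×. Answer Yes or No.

φ(97) = 97 − 1 = 96 = 2^5 · 3.
Test 93^(96/q) mod 97 for each prime factor q of 96:
93^48 ≡ 1 (mod 97)  [q = 2: ≡ 1 ✗]
93^32 ≡ 61 (mod 97)  [q = 3: ≢ 1 ✓]
Since 93^48 ≡ 1, the order of 93 divides 48 < 96, so 93 is not a primitive root.

No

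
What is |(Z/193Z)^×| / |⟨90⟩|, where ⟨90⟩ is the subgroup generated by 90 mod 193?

1

ord(90) | φ(193) = 193 − 1 = 192 = 2^6 · 3.
Divisors of 192: 1, 2, 3, 4, 6, 8, 12, 16, 24, 32, 48, 64, 96, 192.
Compute 90^d (mod 193) for the divisors d until we hit 1:
90^1 ≡ 90 (mod 193)
90^2 ≡ 187 (mod 193)
90^3 ≡ 39 (mod 193)
90^4 ≡ 36 (mod 193)
90^6 ≡ 170 (mod 193)
90^8 ≡ 138 (mod 193)
90^12 ≡ 143 (mod 193)
90^16 ≡ 130 (mod 193)
90^24 ≡ 184 (mod 193)
90^32 ≡ 109 (mod 193)
90^48 ≡ 81 (mod 193)
90^64 ≡ 108 (mod 193)
90^96 ≡ 192 (mod 193)
90^192 ≡ 1 (mod 193) ✓
Thus |⟨90⟩| = ord(90) = 192.
Index = |(Z/193Z)^×| / |⟨90⟩| = 192 / 192 = 1.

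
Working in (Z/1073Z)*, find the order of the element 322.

The order of 322 must divide φ(1073) = φ(29·37) = (29−1)·(37−1) = 28·36 = 1008 = 2^4 · 3^2 · 7.
Divisors of 1008: 1, 2, 3, 4, 6, 7, 8, 9, 12, 14, 16, 18, 21, 24, 28, 36, 42, 48, 56, 63, 72, 84, 112, 126, 144, 168, 252, 336, 504, 1008.
Compute 322^d (mod 1073) for the divisors d until we hit 1:
322^1 ≡ 322 (mod 1073)
322^2 ≡ 676 (mod 1073)
322^3 ≡ 926 (mod 1073)
322^4 ≡ 951 (mod 1073)
322^6 ≡ 149 (mod 1073)
322^7 ≡ 766 (mod 1073)
322^8 ≡ 935 (mod 1073)
322^9 ≡ 630 (mod 1073)
322^12 ≡ 741 (mod 1073)
322^14 ≡ 898 (mod 1073)
322^16 ≡ 803 (mod 1073)
322^18 ≡ 963 (mod 1073)
322^21 ≡ 75 (mod 1073)
322^24 ≡ 778 (mod 1073)
322^28 ≡ 581 (mod 1073)
322^36 ≡ 297 (mod 1073)
322^42 ≡ 260 (mod 1073)
322^48 ≡ 112 (mod 1073)
322^56 ≡ 639 (mod 1073)
322^63 ≡ 186 (mod 1073)
322^72 ≡ 223 (mod 1073)
322^84 ≡ 1 (mod 1073) ✓
The smallest such exponent is 84, so the order of 322 is 84.

84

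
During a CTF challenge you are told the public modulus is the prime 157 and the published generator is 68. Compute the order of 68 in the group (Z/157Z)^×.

78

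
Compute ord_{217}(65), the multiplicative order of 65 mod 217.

30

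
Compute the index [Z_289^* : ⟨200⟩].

4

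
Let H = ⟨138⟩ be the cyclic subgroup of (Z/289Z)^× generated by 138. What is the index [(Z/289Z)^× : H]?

The order of 138 must divide φ(289) = φ(17^2) = 17·(17−1) = 272 = 2^4 · 17.
Divisors of 272: 1, 2, 4, 8, 16, 17, 34, 68, 136, 272.
Evaluate successive powers at the divisors of 272:
138^1 ≡ 138 (mod 289)
138^2 ≡ 259 (mod 289)
138^4 ≡ 33 (mod 289)
138^8 ≡ 222 (mod 289)
138^16 ≡ 154 (mod 289)
138^17 ≡ 155 (mod 289)
138^34 ≡ 38 (mod 289)
138^68 ≡ 288 (mod 289)
138^136 ≡ 1 (mod 289) ✓
So ord_289(138) = 136, hence |⟨138⟩| = 136.
[(Z/289Z)^× : ⟨138⟩] = 272/136 = 2.

2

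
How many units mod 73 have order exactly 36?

12

φ(73) = 73 − 1 = 72 = 2^3 · 3^2.
(Z/73Z)^× is cyclic (|G| = 72); a cyclic group of order m has exactly φ(d) elements of each order d | m, and none otherwise.
36 = 2^2 · 3^2 divides 72, and φ(36) = 12.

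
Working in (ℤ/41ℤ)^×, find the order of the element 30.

40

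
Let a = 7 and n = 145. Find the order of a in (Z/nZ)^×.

The order of 7 must divide φ(145) = φ(5·29) = (5−1)·(29−1) = 4·28 = 112 = 2^4 · 7.
Divisors of 112: 1, 2, 4, 7, 8, 14, 16, 28, 56, 112.
Compute 7^d (mod 145) for the divisors d until we hit 1:
7^1 ≡ 7 (mod 145)
7^2 ≡ 49 (mod 145)
7^4 ≡ 81 (mod 145)
7^7 ≡ 88 (mod 145)
7^8 ≡ 36 (mod 145)
7^14 ≡ 59 (mod 145)
7^16 ≡ 136 (mod 145)
7^28 ≡ 1 (mod 145) ✓
Therefore the multiplicative order of 7 modulo 145 is 28.

28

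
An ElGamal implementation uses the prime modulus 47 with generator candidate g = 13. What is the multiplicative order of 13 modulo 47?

The order of 13 must divide φ(47) = 47 − 1 = 46 = 2 · 23.
Divisors of 46: 1, 2, 23, 46.
Compute 13^d (mod 47) for the divisors d until we hit 1:
13^1 ≡ 13 (mod 47)
13^2 ≡ 28 (mod 47)
13^23 ≡ 46 (mod 47)
13^46 ≡ 1 (mod 47) ✓
Therefore the multiplicative order of 13 modulo 47 is 46.

46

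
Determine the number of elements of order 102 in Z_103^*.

32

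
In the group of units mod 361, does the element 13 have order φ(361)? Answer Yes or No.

Yes

φ(361) = φ(19^2) = 19·(19−1) = 342 = 2 · 3^2 · 19.
An element g generates (Z/361Z)^× iff g^(342/q) ≢ 1 (mod 361) for each prime q ∈ {2, 3, 19}.
13^171 ≡ 360 (mod 361)  [q = 2: ≢ 1 ✓]
13^114 ≡ 68 (mod 361)  [q = 3: ≢ 1 ✓]
13^18 ≡ 343 (mod 361)  [q = 19: ≢ 1 ✓]
None equal 1, so ord_361(13) = 342: 13 is a primitive root.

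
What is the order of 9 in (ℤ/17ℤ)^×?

8

ord(9) | φ(17) = 17 − 1 = 16 = 2^4.
Divisors of 16: 1, 2, 4, 8, 16.
Compute 9^d (mod 17) for the divisors d until we hit 1:
9^1 ≡ 9 (mod 17)
9^2 ≡ 13 (mod 17)
9^4 ≡ 16 (mod 17)
9^8 ≡ 1 (mod 17) ✓
So ord_17(9) = 8.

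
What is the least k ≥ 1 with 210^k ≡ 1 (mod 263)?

131

Since 210 ∈ (Z/263Z)^×, its order divides φ(263) = 263 − 1 = 262 = 2 · 131.
Divisors of 262: 1, 2, 131, 262.
Evaluate successive powers at the divisors of 262:
210^1 ≡ 210 (mod 263)
210^2 ≡ 179 (mod 263)
210^131 ≡ 1 (mod 263) ✓
Therefore the multiplicative order of 210 modulo 263 is 131.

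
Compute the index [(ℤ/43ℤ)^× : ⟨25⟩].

2

Since 25 ∈ (Z/43Z)^×, its order divides φ(43) = 43 − 1 = 42 = 2 · 3 · 7.
Divisors of 42: 1, 2, 3, 6, 7, 14, 21, 42.
Test each divisor d:
25^1 ≡ 25 (mod 43)
25^2 ≡ 23 (mod 43)
25^3 ≡ 16 (mod 43)
25^6 ≡ 41 (mod 43)
25^7 ≡ 36 (mod 43)
25^14 ≡ 6 (mod 43)
25^21 ≡ 1 (mod 43) ✓
The order of 25 is 21, so the subgroup it generates has 21 elements.
Index = |(Z/43Z)^×| / |⟨25⟩| = 42 / 21 = 2.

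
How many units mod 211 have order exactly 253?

φ(211) = 211 − 1 = 210 = 2 · 3 · 5 · 7.
Since (Z/211Z)^× is cyclic of order 210, the number of elements of order d is φ(d) when d | 210 and 0 otherwise.
Here 210 is not a multiple of 253, so there are no elements of order 253.

0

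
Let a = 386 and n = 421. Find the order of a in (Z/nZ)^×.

30

ord(386) | φ(421) = 421 − 1 = 420 = 2^2 · 3 · 5 · 7.
Divisors of 420: 1, 2, 3, 4, 5, 6, 7, 10, 12, 14, 15, 20, 21, 28, 30, 35, 42, 60, 70, 84, 105, 140, 210, 420.
Test each divisor d:
386^1 ≡ 386
386^2 ≡ 383
386^3 ≡ 67
386^4 ≡ 181
386^5 ≡ 401
386^6 ≡ 279
386^7 ≡ 339
386^10 ≡ 400
386^12 ≡ 377
386^14 ≡ 409
386^15 ≡ 420
386^20 ≡ 20
386^21 ≡ 142
386^28 ≡ 144
386^30 ≡ 1
The smallest such exponent is 30, so the order of 386 is 30.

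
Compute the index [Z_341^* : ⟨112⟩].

10

By Lagrange's theorem, ord_341(112) divides φ(341) = φ(11·31) = (11−1)·(31−1) = 10·30 = 300 = 2^2 · 3 · 5^2.
Divisors of 300: 1, 2, 3, 4, 5, 6, 10, 12, 15, 20, 25, 30, 50, 60, 75, 100, 150, 300.
Check 112^d mod 341 for each divisor in increasing order:
112^1 ≡ 112
112^2 ≡ 268
112^3 ≡ 8
112^4 ≡ 214
112^5 ≡ 98
112^6 ≡ 64
112^10 ≡ 56
112^12 ≡ 4
112^15 ≡ 32
112^20 ≡ 67
112^25 ≡ 87
112^30 ≡ 1
So ord_341(112) = 30, hence |⟨112⟩| = 30.
[(Z/341Z)^× : ⟨112⟩] = 300/30 = 10.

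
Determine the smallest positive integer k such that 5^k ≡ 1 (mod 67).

22

By Lagrange's theorem, ord_67(5) divides φ(67) = 67 − 1 = 66 = 2 · 3 · 11.
Divisors of 66: 1, 2, 3, 6, 11, 22, 33, 66.
Test each divisor d:
5^1 ≡ 5 (mod 67)
5^2 ≡ 25 (mod 67)
5^3 ≡ 58 (mod 67)
5^6 ≡ 14 (mod 67)
5^11 ≡ 66 (mod 67)
5^22 ≡ 1 (mod 67) ✓
Therefore the multiplicative order of 5 modulo 67 is 22.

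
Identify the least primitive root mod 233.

φ(233) = 233 − 1 = 232 = 2^3 · 29.
Test candidates g = 2, 3, … against the prime factors q ∈ {2, 29} of φ(233): g is a generator iff g^(232/q) ≢ 1 for every such q.
g = 2: 2^116 ≡ 1 — hits 1, so not a primitive root.
g = 3: 3^116 ≡ 232; 3^8 ≡ 37 — none is 1, so 3 is a primitive root.
The smallest primitive root modulo 233 is 3.

3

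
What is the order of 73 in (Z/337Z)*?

336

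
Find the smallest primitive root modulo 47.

5

φ(47) = 47 − 1 = 46 = 2 · 23.
g is a primitive root iff g^(46/q) ≢ 1 (mod 47) for each prime q ∈ {2, 23}.
g = 2: 2^23 ≡ 1 — hits 1, so not a primitive root.
g = 3: 3^23 ≡ 1 — hits 1, so not a primitive root.
g = 4: 4^23 ≡ 1 — hits 1, so not a primitive root.
g = 5: 5^23 ≡ 46; 5^2 ≡ 25 — none is 1, so 5 is a primitive root.
Hence the least primitive root of 47 is 5.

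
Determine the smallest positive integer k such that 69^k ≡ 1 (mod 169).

78

The order of 69 must divide φ(169) = φ(13^2) = 13·(13−1) = 156 = 2^2 · 3 · 13.
Divisors of 156: 1, 2, 3, 4, 6, 12, 13, 26, 39, 52, 78, 156.
Compute 69^d (mod 169) for the divisors d until we hit 1:
69^1 ≡ 69 (mod 169)
69^2 ≡ 29 (mod 169)
69^3 ≡ 142 (mod 169)
69^4 ≡ 165 (mod 169)
69^6 ≡ 53 (mod 169)
69^12 ≡ 105 (mod 169)
69^13 ≡ 147 (mod 169)
69^26 ≡ 146 (mod 169)
69^39 ≡ 168 (mod 169)
69^52 ≡ 22 (mod 169)
69^78 ≡ 1 (mod 169) ✓
Hence ord(69) = 78.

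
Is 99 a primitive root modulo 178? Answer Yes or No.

φ(178) = φ(2)·φ(89) = 1·88 = 88 = 2^3 · 11.
An element g generates (Z/178Z)^× iff g^(88/q) ≢ 1 (mod 178) for each prime q ∈ {2, 11}.
99^44 ≡ 1 (mod 178)  [q = 2: ≡ 1 ✗]
99^8 ≡ 45 (mod 178)  [q = 11: ≢ 1 ✓]
Since 99^44 ≡ 1, the order of 99 divides 44 < 88, so 99 is not a primitive root.

No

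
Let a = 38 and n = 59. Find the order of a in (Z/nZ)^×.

58

By Lagrange's theorem, ord_59(38) divides φ(59) = 59 − 1 = 58 = 2 · 29.
Divisors of 58: 1, 2, 29, 58.
Check 38^d mod 59 for each divisor in increasing order:
38^1 ≡ 38 (mod 59)
38^2 ≡ 28 (mod 59)
38^29 ≡ 58 (mod 59)
38^58 ≡ 1 (mod 59) ✓
So ord_59(38) = 58.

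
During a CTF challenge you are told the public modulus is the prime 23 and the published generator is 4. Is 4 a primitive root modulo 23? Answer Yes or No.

φ(23) = 23 − 1 = 22 = 2 · 11.
An element g generates (Z/23Z)^× iff g^(22/q) ≢ 1 (mod 23) for each prime q ∈ {2, 11}.
4^11 ≡ 1 (mod 23)  [q = 2: ≡ 1 ✗]
4^2 ≡ 16 (mod 23)  [q = 11: ≢ 1 ✓]
Since 4^11 ≡ 1, the order of 4 divides 11 < 22, so 4 is not a primitive root.

No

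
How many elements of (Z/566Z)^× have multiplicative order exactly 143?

0

φ(566) = φ(2)·φ(283) = 1·282 = 282 = 2 · 3 · 47.
Since (Z/566Z)^× is cyclic of order 282, the number of elements of order d is φ(d) when d | 282 and 0 otherwise.
143 does not divide 282, so no element of (Z/566Z)^× has order 143.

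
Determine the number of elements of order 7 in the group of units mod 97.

0

φ(97) = 97 − 1 = 96 = 2^5 · 3.
(Z/97Z)^× is cyclic (|G| = 96); a cyclic group of order m has exactly φ(d) elements of each order d | m, and none otherwise.
7 does not divide 96, so no element of (Z/97Z)^× has order 7.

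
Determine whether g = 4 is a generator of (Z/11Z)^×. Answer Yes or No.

No

φ(11) = 11 − 1 = 10 = 2 · 5.
An element g generates (Z/11Z)^× iff g^(10/q) ≢ 1 (mod 11) for each prime q ∈ {2, 5}.
4^5 ≡ 1 (mod 11)  [q = 2: ≡ 1 ✗]
4^2 ≡ 5 (mod 11)  [q = 5: ≢ 1 ✓]
Since 4^5 ≡ 1, the order of 4 divides 5 < 10, so 4 is not a primitive root.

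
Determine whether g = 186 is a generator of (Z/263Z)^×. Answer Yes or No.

φ(263) = 263 − 1 = 262 = 2 · 131.
186 is a primitive root mod 263 iff 186^(φ(263)/q) ≢ 1 for every prime q | φ(263), i.e. q ∈ {2, 131}.
186^131 ≡ 1 (mod 263)  [q = 2: ≡ 1 ✗]
186^2 ≡ 143 (mod 263)  [q = 131: ≢ 1 ✓]
186^131 ≡ 1 shows ord(186) | 131, strictly less than φ(263); not a primitive root.

No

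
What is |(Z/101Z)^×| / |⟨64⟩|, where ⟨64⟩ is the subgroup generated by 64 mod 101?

2

By Lagrange's theorem, ord_101(64) divides φ(101) = 101 − 1 = 100 = 2^2 · 5^2.
Divisors of 100: 1, 2, 4, 5, 10, 20, 25, 50, 100.
Evaluate successive powers at the divisors of 100:
64^1 ≡ 64 (mod 101)
64^2 ≡ 56 (mod 101)
64^4 ≡ 5 (mod 101)
64^5 ≡ 17 (mod 101)
64^10 ≡ 87 (mod 101)
64^20 ≡ 95 (mod 101)
64^25 ≡ 100 (mod 101)
64^50 ≡ 1 (mod 101) ✓
Thus |⟨64⟩| = ord(64) = 50.
[(Z/101Z)^× : ⟨64⟩] = 100/50 = 2.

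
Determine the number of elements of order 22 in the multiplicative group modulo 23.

10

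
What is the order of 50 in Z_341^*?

30

By Lagrange's theorem, ord_341(50) divides φ(341) = φ(11·31) = (11−1)·(31−1) = 10·30 = 300 = 2^2 · 3 · 5^2.
Divisors of 300: 1, 2, 3, 4, 5, 6, 10, 12, 15, 20, 25, 30, 50, 60, 75, 100, 150, 300.
Check 50^d mod 341 for each divisor in increasing order:
50^1 ≡ 50 (mod 341)
50^2 ≡ 113 (mod 341)
50^3 ≡ 194 (mod 341)
50^4 ≡ 152 (mod 341)
50^5 ≡ 98 (mod 341)
50^6 ≡ 126 (mod 341)
50^10 ≡ 56 (mod 341)
50^12 ≡ 190 (mod 341)
50^15 ≡ 32 (mod 341)
50^20 ≡ 67 (mod 341)
50^25 ≡ 87 (mod 341)
50^30 ≡ 1 (mod 341) ✓
So ord_341(50) = 30.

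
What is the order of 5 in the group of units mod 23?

Since 5 ∈ (Z/23Z)^×, its order divides φ(23) = 23 − 1 = 22 = 2 · 11.
Divisors of 22: 1, 2, 11, 22.
Check 5^d mod 23 for each divisor in increasing order:
5^1 ≡ 5
5^2 ≡ 2
5^11 ≡ 22
5^22 ≡ 1
Hence ord(5) = 22.

22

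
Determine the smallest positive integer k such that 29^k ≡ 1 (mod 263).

262

By Lagrange's theorem, ord_263(29) divides φ(263) = 263 − 1 = 262 = 2 · 131.
Divisors of 262: 1, 2, 131, 262.
Test each divisor d:
29^1 ≡ 29
29^2 ≡ 52
29^131 ≡ 262
29^262 ≡ 1
The smallest such exponent is 262, so the order of 29 is 262.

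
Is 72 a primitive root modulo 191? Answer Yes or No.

No

φ(191) = 191 − 1 = 190 = 2 · 5 · 19.
An element g generates (Z/191Z)^× iff g^(190/q) ≢ 1 (mod 191) for each prime q ∈ {2, 5, 19}.
72^95 ≡ 1 (mod 191)  [q = 2: ≡ 1 ✗]
72^38 ≡ 49 (mod 191)  [q = 5: ≢ 1 ✓]
72^10 ≡ 32 (mod 191)  [q = 19: ≢ 1 ✓]
The check at q = 2 fails, so 72 generates a proper subgroup.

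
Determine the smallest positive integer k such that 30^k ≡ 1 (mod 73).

24

Since 30 ∈ (Z/73Z)^×, its order divides φ(73) = 73 − 1 = 72 = 2^3 · 3^2.
Divisors of 72: 1, 2, 3, 4, 6, 8, 9, 12, 18, 24, 36, 72.
Evaluate successive powers at the divisors of 72:
30^1 ≡ 30 (mod 73)
30^2 ≡ 24 (mod 73)
30^3 ≡ 63 (mod 73)
30^4 ≡ 65 (mod 73)
30^6 ≡ 27 (mod 73)
30^8 ≡ 64 (mod 73)
30^9 ≡ 22 (mod 73)
30^12 ≡ 72 (mod 73)
30^18 ≡ 46 (mod 73)
30^24 ≡ 1 (mod 73) ✓
Hence ord(30) = 24.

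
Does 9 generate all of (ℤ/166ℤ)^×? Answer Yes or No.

No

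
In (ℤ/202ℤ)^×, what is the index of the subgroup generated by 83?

1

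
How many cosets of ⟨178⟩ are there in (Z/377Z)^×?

ord(178) | φ(377) = φ(13·29) = (13−1)·(29−1) = 12·28 = 336 = 2^4 · 3 · 7.
Divisors of 336: 1, 2, 3, 4, 6, 7, 8, 12, 14, 16, 21, 24, 28, 42, 48, 56, 84, 112, 168, 336.
Check 178^d mod 377 for each divisor in increasing order:
178^1 ≡ 178
178^2 ≡ 16
178^3 ≡ 209
178^4 ≡ 256
178^6 ≡ 326
178^7 ≡ 347
178^8 ≡ 315
178^12 ≡ 339
178^14 ≡ 146
178^16 ≡ 74
178^21 ≡ 144
178^24 ≡ 313
178^28 ≡ 204
178^42 ≡ 1
Thus |⟨178⟩| = ord(178) = 42.
Index = |(Z/377Z)^×| / |⟨178⟩| = 336 / 42 = 8.

8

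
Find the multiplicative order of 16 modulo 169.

39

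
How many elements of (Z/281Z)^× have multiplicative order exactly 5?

φ(281) = 281 − 1 = 280 = 2^3 · 5 · 7.
Since (Z/281Z)^× is cyclic of order 280, the number of elements of order d is φ(d) when d | 280 and 0 otherwise.
5 | 280, and φ(5) = 5 − 1 = 4.

4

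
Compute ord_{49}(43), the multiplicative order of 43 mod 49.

ord(43) | φ(49) = φ(7^2) = 7·(7−1) = 42 = 2 · 3 · 7.
Divisors of 42: 1, 2, 3, 6, 7, 14, 21, 42.
Check 43^d mod 49 for each divisor in increasing order:
43^1 ≡ 43 (mod 49)
43^2 ≡ 36 (mod 49)
43^3 ≡ 29 (mod 49)
43^6 ≡ 8 (mod 49)
43^7 ≡ 1 (mod 49) ✓
Hence ord(43) = 7.

7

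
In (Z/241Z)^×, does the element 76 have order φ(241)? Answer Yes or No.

φ(241) = 241 − 1 = 240 = 2^4 · 3 · 5.
An element g generates (Z/241Z)^× iff g^(240/q) ≢ 1 (mod 241) for each prime q ∈ {2, 3, 5}.
76^120 ≡ 240 (mod 241)  [q = 2: ≢ 1 ✓]
76^80 ≡ 1 (mod 241)  [q = 3: ≡ 1 ✗]
76^48 ≡ 1 (mod 241)  [q = 5: ≡ 1 ✗]
76^80 ≡ 1 shows ord(76) | 80, strictly less than φ(241); not a primitive root.

No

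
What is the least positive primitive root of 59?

2

φ(59) = 59 − 1 = 58 = 2 · 29.
g is a primitive root iff g^(58/q) ≢ 1 (mod 59) for each prime q ∈ {2, 29}.
g = 2: 2^29 ≡ 58; 2^2 ≡ 4 — none is 1, so 2 is a primitive root.
So 2 is the smallest generator of (Z/59Z)^×.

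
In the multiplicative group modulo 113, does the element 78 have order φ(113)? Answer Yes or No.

No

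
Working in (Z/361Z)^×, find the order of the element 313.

By Lagrange's theorem, ord_361(313) divides φ(361) = φ(19^2) = 19·(19−1) = 342 = 2 · 3^2 · 19.
Divisors of 342: 1, 2, 3, 6, 9, 18, 19, 38, 57, 114, 171, 342.
Test each divisor d:
313^1 ≡ 313 (mod 361)
313^2 ≡ 138 (mod 361)
313^3 ≡ 235 (mod 361)
313^6 ≡ 353 (mod 361)
313^9 ≡ 286 (mod 361)
313^18 ≡ 210 (mod 361)
313^19 ≡ 28 (mod 361)
313^38 ≡ 62 (mod 361)
313^57 ≡ 292 (mod 361)
313^114 ≡ 68 (mod 361)
313^171 ≡ 1 (mod 361) ✓
So ord_361(313) = 171.

171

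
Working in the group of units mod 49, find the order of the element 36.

7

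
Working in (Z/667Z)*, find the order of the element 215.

Since 215 ∈ (Z/667Z)^×, its order divides φ(667) = φ(23·29) = (23−1)·(29−1) = 22·28 = 616 = 2^3 · 7 · 11.
Divisors of 616: 1, 2, 4, 7, 8, 11, 14, 22, 28, 44, 56, 77, 88, 154, 308, 616.
Test each divisor d:
215^1 ≡ 215 (mod 667)
215^2 ≡ 202 (mod 667)
215^4 ≡ 117 (mod 667)
215^7 ≡ 104 (mod 667)
215^8 ≡ 349 (mod 667)
215^11 ≡ 162 (mod 667)
215^14 ≡ 144 (mod 667)
215^22 ≡ 231 (mod 667)
215^28 ≡ 59 (mod 667)
215^44 ≡ 1 (mod 667) ✓
The smallest such exponent is 44, so the order of 215 is 44.

44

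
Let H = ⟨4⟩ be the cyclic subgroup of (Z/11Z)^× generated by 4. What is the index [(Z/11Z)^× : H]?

2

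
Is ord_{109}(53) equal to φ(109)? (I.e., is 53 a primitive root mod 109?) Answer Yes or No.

φ(109) = 109 − 1 = 108 = 2^2 · 3^3.
53 is a primitive root mod 109 iff 53^(φ(109)/q) ≢ 1 for every prime q | φ(109), i.e. q ∈ {2, 3}.
53^54 ≡ 108 (mod 109)  [q = 2: ≢ 1 ✓]
53^36 ≡ 63 (mod 109)  [q = 3: ≢ 1 ✓]
Every test exponent gives a nontrivial residue, hence 53 generates the full group.

Yes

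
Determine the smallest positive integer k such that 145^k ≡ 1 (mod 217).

30

The order of 145 must divide φ(217) = φ(7·31) = (7−1)·(31−1) = 6·30 = 180 = 2^2 · 3^2 · 5.
Divisors of 180: 1, 2, 3, 4, 5, 6, 9, 10, 12, 15, 18, 20, 30, 36, 45, 60, 90, 180.
Test each divisor d:
145^1 ≡ 145 (mod 217)
145^2 ≡ 193 (mod 217)
145^3 ≡ 209 (mod 217)
145^4 ≡ 142 (mod 217)
145^5 ≡ 192 (mod 217)
145^6 ≡ 64 (mod 217)
145^9 ≡ 139 (mod 217)
145^10 ≡ 191 (mod 217)
145^12 ≡ 190 (mod 217)
145^15 ≡ 216 (mod 217)
145^18 ≡ 8 (mod 217)
145^20 ≡ 25 (mod 217)
145^30 ≡ 1 (mod 217) ✓
The smallest such exponent is 30, so the order of 145 is 30.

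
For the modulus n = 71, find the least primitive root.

7

φ(71) = 71 − 1 = 70 = 2 · 5 · 7.
g is a primitive root iff g^(70/q) ≢ 1 (mod 71) for each prime q ∈ {2, 5, 7}.
g = 2: 2^35 ≡ 1 — hits 1, so not a primitive root.
g = 3: 3^35 ≡ 1 — hits 1, so not a primitive root.
g = 4: 4^35 ≡ 1 — hits 1, so not a primitive root.
g = 5: 5^35 ≡ 1 — hits 1, so not a primitive root.
g = 6: 6^35 ≡ 1 — hits 1, so not a primitive root.
g = 7: 7^35 ≡ 70; 7^14 ≡ 54; 7^10 ≡ 45 — none is 1, so 7 is a primitive root.
So 7 is the smallest generator of (Z/71Z)^×.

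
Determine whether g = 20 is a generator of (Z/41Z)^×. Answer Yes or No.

φ(41) = 41 − 1 = 40 = 2^3 · 5.
An element g generates (Z/41Z)^× iff g^(40/q) ≢ 1 (mod 41) for each prime q ∈ {2, 5}.
20^20 ≡ 1 (mod 41)  [q = 2: ≡ 1 ✗]
20^8 ≡ 37 (mod 41)  [q = 5: ≢ 1 ✓]
20^20 ≡ 1 shows ord(20) | 20, strictly less than φ(41); not a primitive root.

No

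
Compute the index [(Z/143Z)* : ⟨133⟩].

The order of 133 must divide φ(143) = φ(11·13) = (11−1)·(13−1) = 10·12 = 120 = 2^3 · 3 · 5.
Divisors of 120: 1, 2, 3, 4, 5, 6, 8, 10, 12, 15, 20, 24, 30, 40, 60, 120.
Check 133^d mod 143 for each divisor in increasing order:
133^1 ≡ 133 (mod 143)
133^2 ≡ 100 (mod 143)
133^3 ≡ 1 (mod 143) ✓
The order of 133 is 3, so the subgroup it generates has 3 elements.
Index = |(Z/143Z)^×| / |⟨133⟩| = 120 / 3 = 40.

40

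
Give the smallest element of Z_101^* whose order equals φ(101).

φ(101) = 101 − 1 = 100 = 2^2 · 5^2.
Test candidates g = 2, 3, … against the prime factors q ∈ {2, 5} of φ(101): g is a generator iff g^(100/q) ≢ 1 for every such q.
g = 2: 2^50 ≡ 100; 2^20 ≡ 95 — none is 1, so 2 is a primitive root.
The smallest primitive root modulo 101 is 2.

2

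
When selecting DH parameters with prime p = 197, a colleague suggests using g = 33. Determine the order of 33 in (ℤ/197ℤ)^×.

14

By Lagrange's theorem, ord_197(33) divides φ(197) = 197 − 1 = 196 = 2^2 · 7^2.
Divisors of 196: 1, 2, 4, 7, 14, 28, 49, 98, 196.
Check 33^d mod 197 for each divisor in increasing order:
33^1 ≡ 33 (mod 197)
33^2 ≡ 104 (mod 197)
33^4 ≡ 178 (mod 197)
33^7 ≡ 196 (mod 197)
33^14 ≡ 1 (mod 197) ✓
Therefore the multiplicative order of 33 modulo 197 is 14.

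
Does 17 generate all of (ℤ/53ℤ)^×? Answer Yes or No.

No

φ(53) = 53 − 1 = 52 = 2^2 · 13.
17 is a primitive root mod 53 iff 17^(φ(53)/q) ≢ 1 for every prime q | φ(53), i.e. q ∈ {2, 13}.
17^26 ≡ 1 (mod 53)  [q = 2: ≡ 1 ✗]
17^4 ≡ 46 (mod 53)  [q = 13: ≢ 1 ✓]
17^26 ≡ 1 shows ord(17) | 26, strictly less than φ(53); not a primitive root.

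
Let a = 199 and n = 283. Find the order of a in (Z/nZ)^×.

The order of 199 must divide φ(283) = 283 − 1 = 282 = 2 · 3 · 47.
Divisors of 282: 1, 2, 3, 6, 47, 94, 141, 282.
Check 199^d mod 283 for each divisor in increasing order:
199^1 ≡ 199 (mod 283)
199^2 ≡ 264 (mod 283)
199^3 ≡ 181 (mod 283)
199^6 ≡ 216 (mod 283)
199^47 ≡ 1 (mod 283) ✓
Therefore the multiplicative order of 199 modulo 283 is 47.

47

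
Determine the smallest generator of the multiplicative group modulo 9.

φ(9) = φ(3^2) = 3·(3−1) = 6 = 2 · 3.
g is a primitive root iff g^(6/q) ≢ 1 (mod 9) for each prime q ∈ {2, 3}.
g = 2: 2^3 ≡ 8; 2^2 ≡ 4 — none is 1, so 2 is a primitive root.
Hence the least primitive root of 9 is 2.

2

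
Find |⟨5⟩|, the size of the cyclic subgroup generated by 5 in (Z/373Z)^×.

372

Since 5 ∈ (Z/373Z)^×, its order divides φ(373) = 373 − 1 = 372 = 2^2 · 3 · 31.
Divisors of 372: 1, 2, 3, 4, 6, 12, 31, 62, 93, 124, 186, 372.
Test each divisor d:
5^1 ≡ 5 (mod 373)
5^2 ≡ 25 (mod 373)
5^3 ≡ 125 (mod 373)
5^4 ≡ 252 (mod 373)
5^6 ≡ 332 (mod 373)
5^12 ≡ 189 (mod 373)
5^31 ≡ 304 (mod 373)
5^62 ≡ 285 (mod 373)
5^93 ≡ 104 (mod 373)
5^124 ≡ 284 (mod 373)
5^186 ≡ 372 (mod 373)
5^372 ≡ 1 (mod 373) ✓
So ord_373(5) = 372.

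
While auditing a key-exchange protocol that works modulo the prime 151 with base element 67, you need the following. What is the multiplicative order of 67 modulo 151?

50

Since 67 ∈ (Z/151Z)^×, its order divides φ(151) = 151 − 1 = 150 = 2 · 3 · 5^2.
Divisors of 150: 1, 2, 3, 5, 6, 10, 15, 25, 30, 50, 75, 150.
Check 67^d mod 151 for each divisor in increasing order:
67^1 ≡ 67
67^2 ≡ 110
67^3 ≡ 122
67^5 ≡ 132
67^6 ≡ 86
67^10 ≡ 59
67^15 ≡ 87
67^25 ≡ 150
67^30 ≡ 19
67^50 ≡ 1
Therefore the multiplicative order of 67 modulo 151 is 50.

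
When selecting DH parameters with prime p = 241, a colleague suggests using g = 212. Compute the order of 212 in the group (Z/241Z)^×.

120

The order of 212 must divide φ(241) = 241 − 1 = 240 = 2^4 · 3 · 5.
Divisors of 240: 1, 2, 3, 4, 5, 6, 8, 10, 12, 15, 16, 20, 24, 30, 40, 48, 60, 80, 120, 240.
Evaluate successive powers at the divisors of 240:
212^1 ≡ 212
212^2 ≡ 118
212^3 ≡ 193
212^4 ≡ 187
212^5 ≡ 120
212^6 ≡ 135
212^8 ≡ 24
212^10 ≡ 181
212^12 ≡ 150
212^15 ≡ 30
212^16 ≡ 94
212^20 ≡ 226
212^24 ≡ 87
212^30 ≡ 177
212^40 ≡ 225
212^48 ≡ 98
212^60 ≡ 240
212^80 ≡ 15
212^120 ≡ 1
So ord_241(212) = 120.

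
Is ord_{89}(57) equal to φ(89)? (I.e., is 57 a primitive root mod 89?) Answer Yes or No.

No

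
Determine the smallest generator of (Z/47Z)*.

5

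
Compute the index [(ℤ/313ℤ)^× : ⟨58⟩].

By Lagrange's theorem, ord_313(58) divides φ(313) = 313 − 1 = 312 = 2^3 · 3 · 13.
Divisors of 312: 1, 2, 3, 4, 6, 8, 12, 13, 24, 26, 39, 52, 78, 104, 156, 312.
Test each divisor d:
58^1 ≡ 58 (mod 313)
58^2 ≡ 234 (mod 313)
58^3 ≡ 113 (mod 313)
58^4 ≡ 294 (mod 313)
58^6 ≡ 249 (mod 313)
58^8 ≡ 48 (mod 313)
58^12 ≡ 27 (mod 313)
58^13 ≡ 1 (mod 313) ✓
The order of 58 is 13, so the subgroup it generates has 13 elements.
The index is φ(313) / ord(58) = 312 / 13 = 24.

24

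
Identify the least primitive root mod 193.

φ(193) = 193 − 1 = 192 = 2^6 · 3.
g is a primitive root iff g^(192/q) ≢ 1 (mod 193) for each prime q ∈ {2, 3}.
g = 2: 2^96 ≡ 1 — hits 1, so not a primitive root.
g = 3: 3^96 ≡ 1 — hits 1, so not a primitive root.
g = 4: 4^96 ≡ 1 — hits 1, so not a primitive root.
g = 5: 5^96 ≡ 192; 5^64 ≡ 84 — none is 1, so 5 is a primitive root.
The smallest primitive root modulo 193 is 5.

5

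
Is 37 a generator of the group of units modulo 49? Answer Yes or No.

No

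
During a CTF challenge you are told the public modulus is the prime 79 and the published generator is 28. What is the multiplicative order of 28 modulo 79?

78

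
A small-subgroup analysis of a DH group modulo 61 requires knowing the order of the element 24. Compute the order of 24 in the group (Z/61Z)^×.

ord(24) | φ(61) = 61 − 1 = 60 = 2^2 · 3 · 5.
Divisors of 60: 1, 2, 3, 4, 5, 6, 10, 12, 15, 20, 30, 60.
Compute 24^d (mod 61) for the divisors d until we hit 1:
24^1 ≡ 24 (mod 61)
24^2 ≡ 27 (mod 61)
24^3 ≡ 38 (mod 61)
24^4 ≡ 58 (mod 61)
24^5 ≡ 50 (mod 61)
24^6 ≡ 41 (mod 61)
24^10 ≡ 60 (mod 61)
24^12 ≡ 34 (mod 61)
24^15 ≡ 11 (mod 61)
24^20 ≡ 1 (mod 61) ✓
Therefore the multiplicative order of 24 modulo 61 is 20.

20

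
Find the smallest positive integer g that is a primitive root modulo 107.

φ(107) = 107 − 1 = 106 = 2 · 53.
Test candidates g = 2, 3, … against the prime factors q ∈ {2, 53} of φ(107): g is a generator iff g^(106/q) ≢ 1 for every such q.
g = 2: 2^53 ≡ 106; 2^2 ≡ 4 — none is 1, so 2 is a primitive root.
So 2 is the smallest generator of (Z/107Z)^×.

2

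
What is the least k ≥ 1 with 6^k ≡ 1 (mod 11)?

Since 6 ∈ (Z/11Z)^×, its order divides φ(11) = 11 − 1 = 10 = 2 · 5.
Divisors of 10: 1, 2, 5, 10.
Compute 6^d (mod 11) for the divisors d until we hit 1:
6^1 ≡ 6
6^2 ≡ 3
6^5 ≡ 10
6^10 ≡ 1
Hence ord(6) = 10.

10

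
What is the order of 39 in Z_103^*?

Since 39 ∈ (Z/103Z)^×, its order divides φ(103) = 103 − 1 = 102 = 2 · 3 · 17.
Divisors of 102: 1, 2, 3, 6, 17, 34, 51, 102.
Check 39^d mod 103 for each divisor in increasing order:
39^1 ≡ 39 (mod 103)
39^2 ≡ 79 (mod 103)
39^3 ≡ 94 (mod 103)
39^6 ≡ 81 (mod 103)
39^17 ≡ 102 (mod 103)
39^34 ≡ 1 (mod 103) ✓
The smallest such exponent is 34, so the order of 39 is 34.

34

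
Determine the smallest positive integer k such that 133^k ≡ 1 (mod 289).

Since 133 ∈ (Z/289Z)^×, its order divides φ(289) = φ(17^2) = 17·(17−1) = 272 = 2^4 · 17.
Divisors of 272: 1, 2, 4, 8, 16, 17, 34, 68, 136, 272.
Test each divisor d:
133^1 ≡ 133 (mod 289)
133^2 ≡ 60 (mod 289)
133^4 ≡ 132 (mod 289)
133^8 ≡ 84 (mod 289)
133^16 ≡ 120 (mod 289)
133^17 ≡ 65 (mod 289)
133^34 ≡ 179 (mod 289)
133^68 ≡ 251 (mod 289)
133^136 ≡ 288 (mod 289)
133^272 ≡ 1 (mod 289) ✓
So ord_289(133) = 272.

272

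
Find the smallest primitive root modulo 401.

3

φ(401) = 401 − 1 = 400 = 2^4 · 5^2.
Test candidates g = 2, 3, … against the prime factors q ∈ {2, 5} of φ(401): g is a generator iff g^(400/q) ≢ 1 for every such q.
g = 2: 2^200 ≡ 1 — hits 1, so not a primitive root.
g = 3: 3^200 ≡ 400; 3^80 ≡ 72 — none is 1, so 3 is a primitive root.
The smallest primitive root modulo 401 is 3.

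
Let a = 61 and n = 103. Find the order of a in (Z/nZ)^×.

The order of 61 must divide φ(103) = 103 − 1 = 102 = 2 · 3 · 17.
Divisors of 102: 1, 2, 3, 6, 17, 34, 51, 102.
Compute 61^d (mod 103) for the divisors d until we hit 1:
61^1 ≡ 61 (mod 103)
61^2 ≡ 13 (mod 103)
61^3 ≡ 72 (mod 103)
61^6 ≡ 34 (mod 103)
61^17 ≡ 1 (mod 103) ✓
Therefore the multiplicative order of 61 modulo 103 is 17.

17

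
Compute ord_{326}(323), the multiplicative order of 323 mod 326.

ord(323) | φ(326) = φ(2)·φ(163) = 1·162 = 162 = 2 · 3^4.
Divisors of 162: 1, 2, 3, 6, 9, 18, 27, 54, 81, 162.
Check 323^d mod 326 for each divisor in increasing order:
323^1 ≡ 323
323^2 ≡ 9
323^3 ≡ 299
323^6 ≡ 77
323^9 ≡ 203
323^18 ≡ 133
323^27 ≡ 267
323^54 ≡ 221
323^81 ≡ 1
Hence ord(323) = 81.

81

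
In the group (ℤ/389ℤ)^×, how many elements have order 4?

2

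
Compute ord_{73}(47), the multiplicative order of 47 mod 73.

The order of 47 must divide φ(73) = 73 − 1 = 72 = 2^3 · 3^2.
Divisors of 72: 1, 2, 3, 4, 6, 8, 9, 12, 18, 24, 36, 72.
Compute 47^d (mod 73) for the divisors d until we hit 1:
47^1 ≡ 47 (mod 73)
47^2 ≡ 19 (mod 73)
47^3 ≡ 17 (mod 73)
47^4 ≡ 69 (mod 73)
47^6 ≡ 70 (mod 73)
47^8 ≡ 16 (mod 73)
47^9 ≡ 22 (mod 73)
47^12 ≡ 9 (mod 73)
47^18 ≡ 46 (mod 73)
47^24 ≡ 8 (mod 73)
47^36 ≡ 72 (mod 73)
47^72 ≡ 1 (mod 73) ✓
So ord_73(47) = 72.

72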